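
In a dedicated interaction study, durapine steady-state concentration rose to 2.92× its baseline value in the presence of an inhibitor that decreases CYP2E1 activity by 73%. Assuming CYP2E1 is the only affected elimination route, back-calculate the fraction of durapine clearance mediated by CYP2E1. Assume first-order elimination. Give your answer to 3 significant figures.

Let x = fm,CYP2E1. Because steady-state concentration ∝ 1/CL, relative clearance fell to 1/2.92 = 0.3425.
Setting x·0.27 + (1 − x) = 0.3425 and solving: x = (0.3425 − 1)/(0.27 − 1) = 0.901.

0.901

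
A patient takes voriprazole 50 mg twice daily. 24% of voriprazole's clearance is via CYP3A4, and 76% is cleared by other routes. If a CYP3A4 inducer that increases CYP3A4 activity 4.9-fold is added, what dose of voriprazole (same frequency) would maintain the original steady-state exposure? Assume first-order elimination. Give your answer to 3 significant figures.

The CYP3A4 pathway (24% of clearance) is boosted to 4.9× activity: 0.24 × 4.9 = 1.176.
Non-CYP routes (76%) are unchanged.
New clearance relative to baseline: 1.176 + 0.76 = 1.936.
To maintain the same steady-state level, dose must scale with clearance: new dose = 50 × 1.936 = 96.8 mg.

96.8 mg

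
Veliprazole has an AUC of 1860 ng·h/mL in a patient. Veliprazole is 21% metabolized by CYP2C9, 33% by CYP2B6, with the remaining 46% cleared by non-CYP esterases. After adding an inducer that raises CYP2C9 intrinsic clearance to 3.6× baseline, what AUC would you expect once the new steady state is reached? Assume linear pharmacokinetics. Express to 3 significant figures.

The CYP2C9 pathway (21% of clearance) rises to 3.6× activity: 0.21 × 3.6 = 0.756.
CYP2B6 (33%) and the residual 46% are unaffected.
CL_new/CL_old = 0.756 + 0.33 + 0.46 = 1.546.
With dosing unchanged, AUC scales as 1/CL: 1860 / 1.546 = 1.20 × 10³ ng·h/mL.

1.20 × 10³ ng·h/mL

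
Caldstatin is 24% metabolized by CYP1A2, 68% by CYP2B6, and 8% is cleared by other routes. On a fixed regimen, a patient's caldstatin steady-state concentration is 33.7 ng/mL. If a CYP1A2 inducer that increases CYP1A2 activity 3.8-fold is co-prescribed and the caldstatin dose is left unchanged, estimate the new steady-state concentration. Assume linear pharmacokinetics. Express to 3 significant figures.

20.2 ng/mL

CYP1A2: 0.24 × 3.8 = 0.912
CYP2B6: 0.68 (unchanged)
Other: 0.08 (unchanged)
Relative clearance = 0.912 + 0.68 + 0.08 = 1.672.
With dosing unchanged, steady-state concentration scales as 1/CL: 33.7 / 1.672 = 20.2 ng/mL.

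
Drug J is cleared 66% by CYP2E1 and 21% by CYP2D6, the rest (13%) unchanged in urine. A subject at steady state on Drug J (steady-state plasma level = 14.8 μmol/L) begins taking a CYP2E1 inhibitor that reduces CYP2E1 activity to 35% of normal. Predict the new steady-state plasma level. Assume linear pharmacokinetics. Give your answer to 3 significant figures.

25.9 μmol/L

The CYP2E1 pathway (66% of clearance) falls to 0.35× activity: 0.66 × 0.35 = 0.231.
CYP2D6 (21%) and the residual 13% are unaffected.
New clearance relative to baseline: 0.231 + 0.21 + 0.13 = 0.571.
With dosing unchanged, steady-state plasma level scales as 1/CL: 14.8 / 0.571 = 25.9 μmol/L.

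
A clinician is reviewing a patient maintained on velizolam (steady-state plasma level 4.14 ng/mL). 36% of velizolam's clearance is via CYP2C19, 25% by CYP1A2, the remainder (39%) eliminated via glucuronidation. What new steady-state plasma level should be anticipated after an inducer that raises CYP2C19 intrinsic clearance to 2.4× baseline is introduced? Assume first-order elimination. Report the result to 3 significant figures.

2.75 ng/mL

The CYP2C19 pathway (36% of clearance) increases to 2.4× activity: 0.36 × 2.4 = 0.864.
CYP1A2 (25%) and the residual 39% are unaffected.
Relative clearance = 0.864 + 0.25 + 0.39 = 1.504.
Steady-state plasma level ∝ 1/CL, so new value = 4.14 / 1.504 = 2.75 ng/mL.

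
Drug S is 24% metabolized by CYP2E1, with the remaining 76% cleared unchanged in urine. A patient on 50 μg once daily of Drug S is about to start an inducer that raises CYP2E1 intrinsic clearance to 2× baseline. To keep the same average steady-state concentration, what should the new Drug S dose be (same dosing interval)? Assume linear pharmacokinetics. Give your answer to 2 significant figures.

The CYP2E1 pathway (24% of clearance) increases to 2× activity: 0.24 × 2 = 0.48.
The remaining 76% of clearance is unaffected.
New clearance relative to baseline: 0.48 + 0.76 = 1.24.
To maintain the same steady-state level, dose must scale with clearance: new dose = 50 × 1.24 = 62 μg.

62 μg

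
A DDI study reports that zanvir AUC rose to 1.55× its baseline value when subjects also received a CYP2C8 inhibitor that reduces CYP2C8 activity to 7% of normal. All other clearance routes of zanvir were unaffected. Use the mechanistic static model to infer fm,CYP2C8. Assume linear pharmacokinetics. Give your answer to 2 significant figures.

Let x = fm,CYP2C8. Because AUC ∝ 1/CL, relative clearance fell to 1/1.55 = 0.6452.
Only the CYP2C8 route changed, so 0.6452 = x·0.07 + (1 − x), giving x = 0.38.

0.38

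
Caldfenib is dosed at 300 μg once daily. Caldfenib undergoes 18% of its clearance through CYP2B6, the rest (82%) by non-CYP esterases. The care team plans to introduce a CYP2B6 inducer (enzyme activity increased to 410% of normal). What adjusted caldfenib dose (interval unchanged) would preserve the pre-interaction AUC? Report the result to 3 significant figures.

CYP2B6: 0.18 × 4.1 = 0.738
Other: 0.82 (unchanged)
New clearance relative to baseline: 0.738 + 0.82 = 1.558.
Css,avg = (dose rate)/CL, so holding Css fixed requires dose ∝ CL: 300 × 1.558 = 467 μg.

467 μg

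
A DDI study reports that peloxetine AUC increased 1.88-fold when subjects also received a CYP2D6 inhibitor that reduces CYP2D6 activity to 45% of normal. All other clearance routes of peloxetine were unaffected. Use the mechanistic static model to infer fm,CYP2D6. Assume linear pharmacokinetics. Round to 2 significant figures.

Let x = fm,CYP2D6. Because AUC ∝ 1/CL, relative clearance fell to 1/1.88 = 0.5319.
Only the CYP2D6 route changed, so 0.5319 = x·0.45 + (1 − x), giving x = 0.85.

0.85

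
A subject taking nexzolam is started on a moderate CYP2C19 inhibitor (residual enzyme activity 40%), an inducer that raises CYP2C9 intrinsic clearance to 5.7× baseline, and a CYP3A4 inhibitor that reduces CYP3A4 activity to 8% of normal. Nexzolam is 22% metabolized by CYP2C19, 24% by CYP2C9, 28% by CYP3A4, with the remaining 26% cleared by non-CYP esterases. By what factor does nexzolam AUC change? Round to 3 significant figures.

0.575

The CYP2C19 pathway (22% of clearance) is reduced to 0.4× activity: 0.22 × 0.4 = 0.088.
The CYP2C9 pathway (24% of clearance) increases to 5.7× activity: 0.24 × 5.7 = 1.368.
The CYP3A4 pathway (28% of clearance) is reduced to 0.08× activity: 0.28 × 0.08 = 0.0224.
The remaining 26% of clearance is unaffected.
Relative clearance = 0.088 + 1.368 + 0.0224 + 0.26 = 1.7384.
Because AUC varies inversely with clearance, the combined effect is 1 / 1.7384 = 0.575.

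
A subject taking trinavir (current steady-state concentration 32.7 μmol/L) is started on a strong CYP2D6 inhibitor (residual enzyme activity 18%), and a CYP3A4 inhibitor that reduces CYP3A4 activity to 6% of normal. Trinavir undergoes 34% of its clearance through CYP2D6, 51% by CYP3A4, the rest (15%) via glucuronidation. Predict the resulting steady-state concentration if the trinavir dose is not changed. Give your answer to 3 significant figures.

135 μmol/L

The CYP2D6 pathway (34% of clearance) drops to 0.18× activity: 0.34 × 0.18 = 0.0612.
The CYP3A4 pathway (51% of clearance) falls to 0.06× activity: 0.51 × 0.06 = 0.0306.
The remaining 15% of clearance is unaffected.
CL_new/CL_old = 0.0612 + 0.0306 + 0.15 = 0.2418.
Steady-state concentration ∝ 1/CL: new value = 32.7 / 0.2418 = 135 μmol/L.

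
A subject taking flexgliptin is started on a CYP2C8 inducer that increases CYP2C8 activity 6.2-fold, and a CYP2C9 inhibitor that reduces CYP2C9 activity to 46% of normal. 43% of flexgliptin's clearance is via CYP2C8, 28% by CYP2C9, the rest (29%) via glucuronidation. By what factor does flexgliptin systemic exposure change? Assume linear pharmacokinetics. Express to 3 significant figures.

The CYP2C8 pathway (43% of clearance) rises to 6.2× activity: 0.43 × 6.2 = 2.666.
The CYP2C9 pathway (28% of clearance) drops to 0.46× activity: 0.28 × 0.46 = 0.1288.
Non-CYP routes (29%) are unchanged.
CL_new/CL_old = 2.666 + 0.1288 + 0.29 = 3.0848.
Net systemic exposure ratio = 1 / 3.0848 = 0.324.

0.324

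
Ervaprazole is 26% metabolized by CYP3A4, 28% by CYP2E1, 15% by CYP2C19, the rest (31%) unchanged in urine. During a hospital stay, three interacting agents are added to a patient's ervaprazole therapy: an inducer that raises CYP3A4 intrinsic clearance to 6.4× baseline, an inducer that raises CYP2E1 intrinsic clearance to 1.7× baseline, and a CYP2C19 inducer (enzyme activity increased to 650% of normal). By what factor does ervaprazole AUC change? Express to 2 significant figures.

0.29

CYP3A4: 0.26 × 6.4 = 1.664
CYP2E1: 0.28 × 1.7 = 0.476
CYP2C19: 0.15 × 6.5 = 0.975
Other: 0.31 (unchanged)
CL_new/CL_old = 1.664 + 0.476 + 0.975 + 0.31 = 3.425.
Net AUC ratio = 1 / 3.425 = 0.29.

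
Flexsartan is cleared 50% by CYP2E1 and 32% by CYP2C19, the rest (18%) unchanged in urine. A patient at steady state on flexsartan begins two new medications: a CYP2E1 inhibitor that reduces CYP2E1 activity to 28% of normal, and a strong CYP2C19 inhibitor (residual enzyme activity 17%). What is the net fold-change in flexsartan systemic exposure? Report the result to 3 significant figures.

2.67

CYP2E1: 0.5 × 0.28 = 0.14
CYP2C19: 0.32 × 0.17 = 0.0544
Other: 0.18 (unchanged)
Relative clearance = 0.14 + 0.0544 + 0.18 = 0.3744.
Systemic exposure ∝ 1/CL: fold-change = 1 / 0.3744 = 2.67.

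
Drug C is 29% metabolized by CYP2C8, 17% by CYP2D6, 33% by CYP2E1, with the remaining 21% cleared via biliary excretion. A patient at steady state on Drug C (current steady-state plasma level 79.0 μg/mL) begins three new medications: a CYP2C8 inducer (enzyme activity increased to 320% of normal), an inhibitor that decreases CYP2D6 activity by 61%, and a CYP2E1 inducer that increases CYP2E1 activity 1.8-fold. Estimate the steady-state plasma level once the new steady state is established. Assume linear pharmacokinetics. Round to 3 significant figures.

The CYP2C8 pathway (29% of clearance) is boosted to 3.2× activity: 0.29 × 3.2 = 0.928.
The CYP2D6 pathway (17% of clearance) is reduced to 0.39× activity: 0.17 × 0.39 = 0.0663.
The CYP2E1 pathway (33% of clearance) increases to 1.8× activity: 0.33 × 1.8 = 0.594.
The remaining 21% of clearance is unaffected.
Relative clearance = 0.928 + 0.0663 + 0.594 + 0.21 = 1.7983.
Steady-state plasma level ∝ 1/CL: new value = 79.0 / 1.7983 = 43.9 μg/mL.

43.9 μg/mL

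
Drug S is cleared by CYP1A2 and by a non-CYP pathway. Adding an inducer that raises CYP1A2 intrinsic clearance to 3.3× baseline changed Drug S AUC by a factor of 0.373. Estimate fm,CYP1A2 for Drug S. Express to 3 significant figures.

0.731

Let fm be the CYP1A2 fraction. New clearance relative to baseline = fm × 3.3 + (1 − fm).
AUC ratio = 1 / (new CL fraction), so new CL fraction = 1 / 0.373 = 2.681.
fm × 3.3 + 1 − fm = 2.681  ⇒  fm × (3.3 − 1) = 1.681  ⇒  fm = 0.731.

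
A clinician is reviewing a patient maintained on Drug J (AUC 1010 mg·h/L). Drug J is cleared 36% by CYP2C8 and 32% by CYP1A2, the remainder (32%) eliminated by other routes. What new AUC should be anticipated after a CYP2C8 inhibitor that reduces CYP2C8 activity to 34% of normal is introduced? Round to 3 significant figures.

1.32 × 10³ mg·h/L

The CYP2C8 pathway (36% of clearance) drops to 0.34× activity: 0.36 × 0.34 = 0.1224.
CYP1A2 (32%) and the residual 32% are unaffected.
CL_new/CL_old = 0.1224 + 0.32 + 0.32 = 0.7624.
AUC ∝ 1/CL, so new value = 1010 / 0.7624 = 1.32 × 10³ mg·h/L.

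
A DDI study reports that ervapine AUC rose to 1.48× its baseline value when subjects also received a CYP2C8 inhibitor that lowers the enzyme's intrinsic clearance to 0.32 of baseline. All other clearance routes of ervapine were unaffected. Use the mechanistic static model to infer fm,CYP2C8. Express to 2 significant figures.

0.48

Write x for the fraction cleared via CYP2C8. The observed AUC change means clearance fell to 1/1.48 = 0.6757 of baseline.
Only the CYP2C8 route changed, so 0.6757 = x·0.32 + (1 − x), giving x = 0.48.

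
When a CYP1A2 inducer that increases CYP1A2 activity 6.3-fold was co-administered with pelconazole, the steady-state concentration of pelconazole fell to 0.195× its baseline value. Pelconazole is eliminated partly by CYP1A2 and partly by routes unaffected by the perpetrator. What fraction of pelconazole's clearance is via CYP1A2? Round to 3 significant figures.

0.779

Write x for the fraction cleared via CYP1A2. The observed steady-state concentration change means clearance rose to 1/0.195 = 5.128 of baseline.
Only the CYP1A2 route changed, so 5.128 = x·6.3 + (1 − x), giving x = 0.779.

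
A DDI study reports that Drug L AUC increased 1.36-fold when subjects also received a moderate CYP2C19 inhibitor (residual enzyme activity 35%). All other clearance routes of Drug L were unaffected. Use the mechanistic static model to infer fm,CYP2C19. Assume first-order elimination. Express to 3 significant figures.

0.407

CL'/CL = 1 / 1.36 = 0.7353
0.35·fm + (1 − fm) = 0.7353
fm = (0.7353 − 1) / (0.35 − 1) = 0.407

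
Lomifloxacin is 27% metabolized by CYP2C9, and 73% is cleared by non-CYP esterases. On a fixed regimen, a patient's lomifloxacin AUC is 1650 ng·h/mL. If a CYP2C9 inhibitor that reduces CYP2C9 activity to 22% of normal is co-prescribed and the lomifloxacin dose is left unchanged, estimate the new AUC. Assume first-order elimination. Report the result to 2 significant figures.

The CYP2C9 pathway (27% of clearance) drops to 0.22× activity: 0.27 × 0.22 = 0.0594.
The remaining 73% of clearance is unaffected.
Relative clearance = 0.0594 + 0.73 = 0.7894.
With dosing unchanged, AUC scales as 1/CL: 1650 / 0.7894 = 2.1 × 10³ ng·h/mL.

2.1 × 10³ ng·h/mL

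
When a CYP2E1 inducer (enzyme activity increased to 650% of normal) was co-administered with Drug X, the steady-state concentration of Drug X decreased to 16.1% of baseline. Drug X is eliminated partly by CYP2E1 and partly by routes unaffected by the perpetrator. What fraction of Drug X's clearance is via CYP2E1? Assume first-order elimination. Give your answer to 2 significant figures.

0.95

Let fm be the CYP2E1 fraction. New clearance relative to baseline = fm × 6.5 + (1 − fm).
Steady-state concentration ratio = 1 / (new CL fraction), so new CL fraction = 1 / 0.161 = 6.211.
fm × 6.5 + 1 − fm = 6.211  ⇒  fm × (6.5 − 1) = 5.211  ⇒  fm = 0.95.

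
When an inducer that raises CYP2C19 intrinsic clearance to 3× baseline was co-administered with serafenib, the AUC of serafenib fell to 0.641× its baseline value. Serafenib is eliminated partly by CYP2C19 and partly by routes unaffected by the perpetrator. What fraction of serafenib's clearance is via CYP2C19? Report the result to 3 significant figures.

CL'/CL = 1 / 0.641 = 1.56
3·fm + (1 − fm) = 1.56
fm = (1.56 − 1) / (3 − 1) = 0.280

0.280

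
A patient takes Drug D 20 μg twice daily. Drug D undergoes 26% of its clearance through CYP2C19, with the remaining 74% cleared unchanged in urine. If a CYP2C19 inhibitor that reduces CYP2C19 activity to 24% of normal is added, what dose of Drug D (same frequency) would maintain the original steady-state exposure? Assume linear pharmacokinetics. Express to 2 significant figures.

16 μg

The CYP2C19 pathway (26% of clearance) is reduced to 0.24× activity: 0.26 × 0.24 = 0.0624.
Non-CYP routes (74%) are unchanged.
CL_new/CL_old = 0.0624 + 0.74 = 0.8024.
Css,avg = (dose rate)/CL, so holding Css fixed requires dose ∝ CL: 20 × 0.8024 = 16 μg.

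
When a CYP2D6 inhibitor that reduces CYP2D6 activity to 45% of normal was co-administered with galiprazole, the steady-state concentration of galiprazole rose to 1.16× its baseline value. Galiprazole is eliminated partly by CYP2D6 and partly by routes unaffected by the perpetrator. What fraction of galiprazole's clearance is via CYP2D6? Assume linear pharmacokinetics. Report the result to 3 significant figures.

0.251

Let fm be the CYP2D6 fraction. New clearance relative to baseline = fm × 0.45 + (1 − fm).
Steady-state concentration ratio = 1 / (new CL fraction), so new CL fraction = 1 / 1.16 = 0.8621.
fm × 0.45 + 1 − fm = 0.8621  ⇒  fm × (0.45 − 1) = −0.1379  ⇒  fm = 0.251.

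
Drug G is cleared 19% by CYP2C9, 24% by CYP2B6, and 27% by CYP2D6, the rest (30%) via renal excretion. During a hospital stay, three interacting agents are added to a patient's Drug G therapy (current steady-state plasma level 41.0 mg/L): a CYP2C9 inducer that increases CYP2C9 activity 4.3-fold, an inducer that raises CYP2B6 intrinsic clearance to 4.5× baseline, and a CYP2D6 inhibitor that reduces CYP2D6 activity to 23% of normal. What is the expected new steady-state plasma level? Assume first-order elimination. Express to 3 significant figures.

CYP2C9: 0.19 × 4.3 = 0.817
CYP2B6: 0.24 × 4.5 = 1.08
CYP2D6: 0.27 × 0.23 = 0.0621
Other: 0.3 (unchanged)
CL_new/CL_old = 0.817 + 1.08 + 0.0621 + 0.3 = 2.2591.
Steady-state plasma level ∝ 1/CL: new value = 41.0 / 2.2591 = 18.1 mg/L.

18.1 mg/L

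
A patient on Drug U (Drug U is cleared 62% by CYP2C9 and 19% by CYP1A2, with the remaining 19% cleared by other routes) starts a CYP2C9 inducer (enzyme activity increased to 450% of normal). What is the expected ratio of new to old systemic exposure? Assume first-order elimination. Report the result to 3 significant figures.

The CYP2C9 pathway (62% of clearance) rises to 4.5× activity: 0.62 × 4.5 = 2.79.
CYP1A2 (19%) and the residual 19% are unaffected.
Relative clearance = 2.79 + 0.19 + 0.19 = 3.17.
Since systemic exposure ∝ 1/CL, the ratio is 1 / 3.17 = 0.315.

0.315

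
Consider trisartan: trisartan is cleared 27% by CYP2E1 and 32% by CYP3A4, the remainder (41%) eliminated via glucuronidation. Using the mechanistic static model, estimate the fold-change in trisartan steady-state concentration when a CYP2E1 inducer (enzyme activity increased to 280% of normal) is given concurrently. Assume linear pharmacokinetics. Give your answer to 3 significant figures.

0.673

The CYP2E1 pathway (27% of clearance) increases to 2.8× activity: 0.27 × 2.8 = 0.756.
CYP3A4 (32%) and the residual 41% are unaffected.
CL_new/CL_old = 0.756 + 0.32 + 0.41 = 1.486.
Since steady-state concentration ∝ 1/CL, the ratio is 1 / 1.486 = 0.673.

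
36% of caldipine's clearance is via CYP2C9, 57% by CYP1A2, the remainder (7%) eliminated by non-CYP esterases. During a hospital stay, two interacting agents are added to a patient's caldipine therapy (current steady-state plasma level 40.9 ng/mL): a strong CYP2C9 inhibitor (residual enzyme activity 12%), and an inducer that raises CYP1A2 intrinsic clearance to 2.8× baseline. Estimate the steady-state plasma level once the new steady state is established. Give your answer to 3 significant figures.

23.9 ng/mL

CYP2C9: 0.36 × 0.12 = 0.0432
CYP1A2: 0.57 × 2.8 = 1.596
Other: 0.07 (unchanged)
Relative clearance = 0.0432 + 1.596 + 0.07 = 1.7092.
Dividing the baseline by the relative clearance: 40.9 / 1.7092 = 23.9 ng/mL.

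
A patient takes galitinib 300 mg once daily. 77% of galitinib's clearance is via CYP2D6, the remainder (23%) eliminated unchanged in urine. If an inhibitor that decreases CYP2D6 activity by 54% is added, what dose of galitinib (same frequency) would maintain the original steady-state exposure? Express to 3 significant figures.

175 mg

CYP2D6: 0.77 × 0.46 = 0.3542
Other: 0.23 (unchanged)
New clearance relative to baseline: 0.3542 + 0.23 = 0.5842.
To maintain the same steady-state level, dose must scale with clearance: new dose = 300 × 0.5842 = 175 mg.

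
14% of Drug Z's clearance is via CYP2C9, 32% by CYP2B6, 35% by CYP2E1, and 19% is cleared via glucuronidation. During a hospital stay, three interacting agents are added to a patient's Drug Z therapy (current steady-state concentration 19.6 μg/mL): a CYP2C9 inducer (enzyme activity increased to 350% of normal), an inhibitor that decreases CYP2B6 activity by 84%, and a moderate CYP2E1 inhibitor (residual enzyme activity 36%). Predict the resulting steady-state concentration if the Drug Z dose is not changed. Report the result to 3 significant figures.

The CYP2C9 pathway (14% of clearance) rises to 3.5× activity: 0.14 × 3.5 = 0.49.
The CYP2B6 pathway (32% of clearance) is reduced to 0.16× activity: 0.32 × 0.16 = 0.0512.
The CYP2E1 pathway (35% of clearance) falls to 0.36× activity: 0.35 × 0.36 = 0.126.
Non-CYP routes (19%) are unchanged.
New clearance relative to baseline: 0.49 + 0.0512 + 0.126 + 0.19 = 0.8572.
New steady-state concentration = 19.6 / 0.8572 = 22.9 μg/mL (concentration scales inversely with clearance).

22.9 μg/mL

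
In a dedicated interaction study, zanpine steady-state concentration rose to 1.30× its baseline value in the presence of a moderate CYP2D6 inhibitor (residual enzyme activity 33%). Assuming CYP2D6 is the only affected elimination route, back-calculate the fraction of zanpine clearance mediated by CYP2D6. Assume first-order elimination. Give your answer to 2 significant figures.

CL'/CL = 1 / 1.30 = 0.7692
0.33·fm + (1 − fm) = 0.7692
fm = (0.7692 − 1) / (0.33 − 1) = 0.34

0.34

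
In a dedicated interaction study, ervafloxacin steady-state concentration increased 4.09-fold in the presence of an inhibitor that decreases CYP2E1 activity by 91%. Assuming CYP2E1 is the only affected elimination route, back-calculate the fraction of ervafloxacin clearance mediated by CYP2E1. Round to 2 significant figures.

Call the CYP2E1 fraction fm. After the interaction, CL_new/CL_old = fm × 0.09 + (1 − fm).
Steady-state concentration ratio = 1 / (new CL fraction), so new CL fraction = 1 / 4.09 = 0.2445.
fm × 0.09 + 1 − fm = 0.2445  ⇒  fm × (0.09 − 1) = −0.7555  ⇒  fm = 0.83.

0.83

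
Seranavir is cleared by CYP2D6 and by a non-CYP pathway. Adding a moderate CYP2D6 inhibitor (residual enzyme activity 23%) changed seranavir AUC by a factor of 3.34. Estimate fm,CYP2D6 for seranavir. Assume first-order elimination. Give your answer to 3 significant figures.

CL'/CL = 1 / 3.34 = 0.2994
0.23·fm + (1 − fm) = 0.2994
fm = (0.2994 − 1) / (0.23 − 1) = 0.910

0.910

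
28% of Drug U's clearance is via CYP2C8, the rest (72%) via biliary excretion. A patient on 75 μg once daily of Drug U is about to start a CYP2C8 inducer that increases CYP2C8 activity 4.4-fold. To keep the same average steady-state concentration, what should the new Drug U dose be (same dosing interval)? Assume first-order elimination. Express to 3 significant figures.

146 μg

The CYP2C8 pathway (28% of clearance) is boosted to 4.4× activity: 0.28 × 4.4 = 1.232.
The remaining 72% of clearance is unaffected.
Relative clearance = 1.232 + 0.72 = 1.952.
Css,avg = (dose rate)/CL, so holding Css fixed requires dose ∝ CL: 75 × 1.952 = 146 μg.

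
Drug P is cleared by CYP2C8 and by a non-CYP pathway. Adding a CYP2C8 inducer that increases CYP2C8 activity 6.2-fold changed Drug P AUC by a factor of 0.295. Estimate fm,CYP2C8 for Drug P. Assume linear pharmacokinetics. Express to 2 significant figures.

0.46

Let x = fm,CYP2C8. Because AUC ∝ 1/CL, relative clearance rose to 1/0.295 = 3.39.
Only the CYP2C8 route changed, so 3.39 = x·6.2 + (1 − x), giving x = 0.46.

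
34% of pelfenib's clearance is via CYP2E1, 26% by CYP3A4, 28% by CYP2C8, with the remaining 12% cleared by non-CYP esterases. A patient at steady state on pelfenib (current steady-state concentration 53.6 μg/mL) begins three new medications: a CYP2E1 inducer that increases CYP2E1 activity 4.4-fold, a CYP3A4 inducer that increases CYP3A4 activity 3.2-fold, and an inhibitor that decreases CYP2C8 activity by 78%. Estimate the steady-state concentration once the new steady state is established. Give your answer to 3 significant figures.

21.4 μg/mL

CYP2E1: 0.34 × 4.4 = 1.496
CYP3A4: 0.26 × 3.2 = 0.832
CYP2C8: 0.28 × 0.22 = 0.0616
Other: 0.12 (unchanged)
CL_new/CL_old = 1.496 + 0.832 + 0.0616 + 0.12 = 2.5096.
New steady-state concentration = 53.6 / 2.5096 = 21.4 μg/mL (concentration scales inversely with clearance).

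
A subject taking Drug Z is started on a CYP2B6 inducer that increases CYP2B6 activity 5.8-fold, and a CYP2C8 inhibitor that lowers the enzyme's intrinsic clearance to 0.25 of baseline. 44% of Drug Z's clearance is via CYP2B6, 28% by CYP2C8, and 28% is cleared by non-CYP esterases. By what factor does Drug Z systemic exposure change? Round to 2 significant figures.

0.34

The CYP2B6 pathway (44% of clearance) rises to 5.8× activity: 0.44 × 5.8 = 2.552.
The CYP2C8 pathway (28% of clearance) drops to 0.25× activity: 0.28 × 0.25 = 0.07.
Non-CYP routes (28%) are unchanged.
Relative clearance = 2.552 + 0.07 + 0.28 = 2.902.
Net systemic exposure ratio = 1 / 2.902 = 0.34.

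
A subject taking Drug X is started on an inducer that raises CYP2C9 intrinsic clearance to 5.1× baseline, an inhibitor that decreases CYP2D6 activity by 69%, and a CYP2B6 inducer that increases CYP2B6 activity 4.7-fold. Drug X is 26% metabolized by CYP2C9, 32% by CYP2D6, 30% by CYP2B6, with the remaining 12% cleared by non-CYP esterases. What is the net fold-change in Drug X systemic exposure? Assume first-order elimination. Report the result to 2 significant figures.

0.34

The CYP2C9 pathway (26% of clearance) increases to 5.1× activity: 0.26 × 5.1 = 1.326.
The CYP2D6 pathway (32% of clearance) falls to 0.31× activity: 0.32 × 0.31 = 0.0992.
The CYP2B6 pathway (30% of clearance) rises to 4.7× activity: 0.3 × 4.7 = 1.41.
Non-CYP routes (12%) are unchanged.
Relative clearance = 1.326 + 0.0992 + 1.41 + 0.12 = 2.9552.
Net systemic exposure ratio = 1 / 2.9552 = 0.34.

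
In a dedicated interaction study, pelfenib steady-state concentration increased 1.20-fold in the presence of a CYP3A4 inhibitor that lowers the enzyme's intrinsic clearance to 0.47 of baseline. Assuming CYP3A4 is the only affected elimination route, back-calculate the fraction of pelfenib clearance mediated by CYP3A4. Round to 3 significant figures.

CL'/CL = 1 / 1.20 = 0.8333
0.47·fm + (1 − fm) = 0.8333
fm = (0.8333 − 1) / (0.47 − 1) = 0.314

0.314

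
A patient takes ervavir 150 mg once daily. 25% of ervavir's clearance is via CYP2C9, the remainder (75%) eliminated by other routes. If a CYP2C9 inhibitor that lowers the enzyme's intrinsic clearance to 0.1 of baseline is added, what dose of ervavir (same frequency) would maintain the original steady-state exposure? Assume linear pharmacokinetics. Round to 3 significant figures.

116 mg

The CYP2C9 pathway (25% of clearance) is reduced to 0.1× activity: 0.25 × 0.1 = 0.025.
Non-CYP routes (75%) are unchanged.
Relative clearance = 0.025 + 0.75 = 0.775.
To maintain the same steady-state level, dose must scale with clearance: new dose = 150 × 0.775 = 116 mg.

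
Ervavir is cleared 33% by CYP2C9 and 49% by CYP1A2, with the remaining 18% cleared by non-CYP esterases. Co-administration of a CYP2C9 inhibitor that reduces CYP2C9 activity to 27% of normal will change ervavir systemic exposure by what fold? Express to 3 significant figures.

The CYP2C9 pathway (33% of clearance) is reduced to 0.27× activity: 0.33 × 0.27 = 0.0891.
CYP1A2 (49%) and the residual 18% are unaffected.
CL_new/CL_old = 0.0891 + 0.49 + 0.18 = 0.7591.
Systemic exposure ratio = CL_old/CL_new = 1 / 0.7591 = 1.32.

1.32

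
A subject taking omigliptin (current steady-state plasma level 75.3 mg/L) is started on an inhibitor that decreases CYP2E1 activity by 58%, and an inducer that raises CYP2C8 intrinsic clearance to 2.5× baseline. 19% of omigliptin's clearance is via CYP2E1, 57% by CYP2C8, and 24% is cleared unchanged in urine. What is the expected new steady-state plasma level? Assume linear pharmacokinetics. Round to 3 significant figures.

43.2 mg/L

CYP2E1: 0.19 × 0.42 = 0.0798
CYP2C8: 0.57 × 2.5 = 1.425
Other: 0.24 (unchanged)
Relative clearance = 0.0798 + 1.425 + 0.24 = 1.7448.
Steady-state plasma level ∝ 1/CL: new value = 75.3 / 1.7448 = 43.2 mg/L.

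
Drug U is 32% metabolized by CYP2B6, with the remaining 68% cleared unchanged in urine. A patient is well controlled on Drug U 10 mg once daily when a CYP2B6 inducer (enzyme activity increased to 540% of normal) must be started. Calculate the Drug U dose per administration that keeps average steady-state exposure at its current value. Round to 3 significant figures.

24.1 mg

The CYP2B6 pathway (32% of clearance) is boosted to 5.4× activity: 0.32 × 5.4 = 1.728.
The remaining 68% of clearance is unaffected.
CL_new/CL_old = 1.728 + 0.68 = 2.408.
Css,avg = (dose rate)/CL, so holding Css fixed requires dose ∝ CL: 10 × 2.408 = 24.1 mg.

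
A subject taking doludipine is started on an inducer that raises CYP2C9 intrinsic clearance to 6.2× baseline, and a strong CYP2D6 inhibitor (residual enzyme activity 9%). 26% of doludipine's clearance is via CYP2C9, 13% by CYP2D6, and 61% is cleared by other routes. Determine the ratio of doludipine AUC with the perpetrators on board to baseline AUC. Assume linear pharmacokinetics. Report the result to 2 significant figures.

0.45

CYP2C9: 0.26 × 6.2 = 1.612
CYP2D6: 0.13 × 0.09 = 0.0117
Other: 0.61 (unchanged)
CL_new/CL_old = 1.612 + 0.0117 + 0.61 = 2.2337.
AUC ∝ 1/CL: fold-change = 1 / 2.2337 = 0.45.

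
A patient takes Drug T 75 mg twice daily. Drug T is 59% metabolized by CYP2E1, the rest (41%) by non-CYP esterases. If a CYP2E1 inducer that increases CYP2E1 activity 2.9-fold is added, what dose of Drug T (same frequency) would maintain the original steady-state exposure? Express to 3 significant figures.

The CYP2E1 pathway (59% of clearance) increases to 2.9× activity: 0.59 × 2.9 = 1.711.
The remaining 41% of clearance is unaffected.
Relative clearance = 1.711 + 0.41 = 2.121.
To maintain the same steady-state level, dose must scale with clearance: new dose = 75 × 2.121 = 159 mg.

159 mg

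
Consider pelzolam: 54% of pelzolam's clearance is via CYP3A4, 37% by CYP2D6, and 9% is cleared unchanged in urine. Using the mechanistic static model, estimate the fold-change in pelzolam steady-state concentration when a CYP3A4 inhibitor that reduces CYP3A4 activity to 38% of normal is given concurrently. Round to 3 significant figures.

CYP3A4: 0.54 × 0.38 = 0.2052
CYP2D6: 0.37 (unchanged)
Other: 0.09 (unchanged)
CL_new/CL_old = 0.2052 + 0.37 + 0.09 = 0.6652.
Steady-state concentration ratio = CL_old/CL_new = 1 / 0.6652 = 1.50.

1.50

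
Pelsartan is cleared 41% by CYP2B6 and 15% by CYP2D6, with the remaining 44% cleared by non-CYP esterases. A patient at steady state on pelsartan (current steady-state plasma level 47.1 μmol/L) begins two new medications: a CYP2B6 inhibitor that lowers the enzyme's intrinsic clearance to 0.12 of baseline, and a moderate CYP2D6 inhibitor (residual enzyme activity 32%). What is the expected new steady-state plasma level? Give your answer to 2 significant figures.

The CYP2B6 pathway (41% of clearance) drops to 0.12× activity: 0.41 × 0.12 = 0.0492.
The CYP2D6 pathway (15% of clearance) is reduced to 0.32× activity: 0.15 × 0.32 = 0.048.
Non-CYP routes (44%) are unchanged.
CL_new/CL_old = 0.0492 + 0.048 + 0.44 = 0.5372.
New steady-state plasma level = 47.1 / 0.5372 = 88 μmol/L (concentration scales inversely with clearance).

88 μmol/L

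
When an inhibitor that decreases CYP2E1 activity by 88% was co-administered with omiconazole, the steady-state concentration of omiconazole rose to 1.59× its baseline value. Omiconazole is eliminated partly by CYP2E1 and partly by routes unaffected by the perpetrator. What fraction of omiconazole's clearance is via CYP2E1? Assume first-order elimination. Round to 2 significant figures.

CL'/CL = 1 / 1.59 = 0.6289
0.12·fm + (1 − fm) = 0.6289
fm = (0.6289 − 1) / (0.12 − 1) = 0.42

0.42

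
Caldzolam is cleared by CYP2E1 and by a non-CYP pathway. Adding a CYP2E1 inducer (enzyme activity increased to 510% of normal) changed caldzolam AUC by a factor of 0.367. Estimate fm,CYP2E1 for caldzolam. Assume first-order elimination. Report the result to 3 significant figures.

0.421

Let fm be the CYP2E1 fraction. New clearance relative to baseline = fm × 5.1 + (1 − fm).
AUC ratio = 1 / (new CL fraction), so new CL fraction = 1 / 0.367 = 2.725.
fm × 5.1 + 1 − fm = 2.725  ⇒  fm × (5.1 − 1) = 1.725  ⇒  fm = 0.421.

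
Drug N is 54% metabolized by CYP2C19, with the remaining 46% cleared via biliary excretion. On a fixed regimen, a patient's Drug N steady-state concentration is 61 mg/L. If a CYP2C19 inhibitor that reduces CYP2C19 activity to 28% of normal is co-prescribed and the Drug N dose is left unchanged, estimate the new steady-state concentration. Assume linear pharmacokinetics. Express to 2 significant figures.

1.0 × 10² mg/L

CYP2C19: 0.54 × 0.28 = 0.1512
Other: 0.46 (unchanged)
Relative clearance = 0.1512 + 0.46 = 0.6112.
Steady-state concentration ∝ 1/CL, so new value = 61 / 0.6112 = 1.0 × 10² mg/L.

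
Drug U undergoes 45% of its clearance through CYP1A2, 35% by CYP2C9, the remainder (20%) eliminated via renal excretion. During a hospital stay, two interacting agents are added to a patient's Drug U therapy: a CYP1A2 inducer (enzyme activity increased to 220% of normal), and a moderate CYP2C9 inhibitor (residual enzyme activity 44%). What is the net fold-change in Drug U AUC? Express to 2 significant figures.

0.74

The CYP1A2 pathway (45% of clearance) increases to 2.2× activity: 0.45 × 2.2 = 0.99.
The CYP2C9 pathway (35% of clearance) drops to 0.44× activity: 0.35 × 0.44 = 0.154.
The remaining 20% of clearance is unaffected.
CL_new/CL_old = 0.99 + 0.154 + 0.2 = 1.344.
Net AUC ratio = 1 / 1.344 = 0.74.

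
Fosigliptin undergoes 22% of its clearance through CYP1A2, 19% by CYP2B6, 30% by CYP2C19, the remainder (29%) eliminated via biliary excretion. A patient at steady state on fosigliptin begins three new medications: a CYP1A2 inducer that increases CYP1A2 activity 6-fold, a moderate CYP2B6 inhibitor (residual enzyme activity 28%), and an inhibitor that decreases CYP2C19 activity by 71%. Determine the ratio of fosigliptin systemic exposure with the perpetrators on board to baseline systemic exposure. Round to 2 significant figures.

0.57

CYP1A2: 0.22 × 6 = 1.32
CYP2B6: 0.19 × 0.28 = 0.0532
CYP2C19: 0.3 × 0.29 = 0.087
Other: 0.29 (unchanged)
CL_new/CL_old = 1.32 + 0.0532 + 0.087 + 0.29 = 1.7502.
Systemic exposure ∝ 1/CL: fold-change = 1 / 1.7502 = 0.57.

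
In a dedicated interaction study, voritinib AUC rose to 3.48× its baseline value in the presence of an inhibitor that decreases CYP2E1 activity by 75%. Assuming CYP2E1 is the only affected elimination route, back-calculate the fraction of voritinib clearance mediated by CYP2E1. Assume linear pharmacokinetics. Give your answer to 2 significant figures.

0.95

Let fm be the CYP2E1 fraction. New clearance relative to baseline = fm × 0.25 + (1 − fm).
AUC ratio = 1 / (new CL fraction), so new CL fraction = 1 / 3.48 = 0.2874.
fm × 0.25 + 1 − fm = 0.2874  ⇒  fm × (0.25 − 1) = −0.7126  ⇒  fm = 0.95.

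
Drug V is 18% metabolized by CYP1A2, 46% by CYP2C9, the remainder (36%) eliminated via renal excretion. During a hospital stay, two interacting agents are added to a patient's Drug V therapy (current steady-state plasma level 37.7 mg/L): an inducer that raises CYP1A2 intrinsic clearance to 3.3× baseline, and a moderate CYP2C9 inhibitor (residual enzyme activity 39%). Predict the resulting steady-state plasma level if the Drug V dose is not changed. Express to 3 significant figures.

33.3 mg/L

The CYP1A2 pathway (18% of clearance) rises to 3.3× activity: 0.18 × 3.3 = 0.594.
The CYP2C9 pathway (46% of clearance) falls to 0.39× activity: 0.46 × 0.39 = 0.1794.
Non-CYP routes (36%) are unchanged.
New clearance relative to baseline: 0.594 + 0.1794 + 0.36 = 1.1334.
Dividing the baseline by the relative clearance: 37.7 / 1.1334 = 33.3 mg/L.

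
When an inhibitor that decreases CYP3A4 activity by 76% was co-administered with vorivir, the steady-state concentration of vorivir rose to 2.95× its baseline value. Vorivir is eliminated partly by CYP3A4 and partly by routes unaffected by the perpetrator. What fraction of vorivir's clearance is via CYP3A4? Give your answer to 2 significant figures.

0.87

CL'/CL = 1 / 2.95 = 0.339
0.24·fm + (1 − fm) = 0.339
fm = (0.339 − 1) / (0.24 − 1) = 0.87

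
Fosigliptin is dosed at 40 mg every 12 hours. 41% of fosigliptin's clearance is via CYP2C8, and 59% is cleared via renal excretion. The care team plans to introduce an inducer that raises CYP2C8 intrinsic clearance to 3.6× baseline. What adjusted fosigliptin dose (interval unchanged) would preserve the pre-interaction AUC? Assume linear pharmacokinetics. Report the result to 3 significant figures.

The CYP2C8 pathway (41% of clearance) is boosted to 3.6× activity: 0.41 × 3.6 = 1.476.
The remaining 59% of clearance is unaffected.
CL_new/CL_old = 1.476 + 0.59 = 2.066.
Css,avg = (dose rate)/CL, so holding Css fixed requires dose ∝ CL: 40 × 2.066 = 82.6 mg.

82.6 mg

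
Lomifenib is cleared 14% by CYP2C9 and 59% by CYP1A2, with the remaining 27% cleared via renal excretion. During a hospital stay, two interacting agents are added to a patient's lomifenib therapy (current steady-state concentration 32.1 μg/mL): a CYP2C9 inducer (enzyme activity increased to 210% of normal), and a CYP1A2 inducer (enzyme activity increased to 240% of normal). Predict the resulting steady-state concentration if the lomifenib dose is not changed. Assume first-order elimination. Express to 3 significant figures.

The CYP2C9 pathway (14% of clearance) is boosted to 2.1× activity: 0.14 × 2.1 = 0.294.
The CYP1A2 pathway (59% of clearance) is boosted to 2.4× activity: 0.59 × 2.4 = 1.416.
Non-CYP routes (27%) are unchanged.
New clearance relative to baseline: 0.294 + 1.416 + 0.27 = 1.98.
Dividing the baseline by the relative clearance: 32.1 / 1.98 = 16.2 μg/mL.

16.2 μg/mL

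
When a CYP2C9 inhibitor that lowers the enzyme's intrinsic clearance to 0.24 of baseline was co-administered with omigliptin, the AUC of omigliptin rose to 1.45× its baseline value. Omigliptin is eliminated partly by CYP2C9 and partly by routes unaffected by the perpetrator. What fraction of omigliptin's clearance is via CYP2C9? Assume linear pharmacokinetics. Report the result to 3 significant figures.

0.408

Write x for the fraction cleared via CYP2C9. The observed AUC change means clearance fell to 1/1.45 = 0.6897 of baseline.
Setting x·0.24 + (1 − x) = 0.6897 and solving: x = (0.6897 − 1)/(0.24 − 1) = 0.408.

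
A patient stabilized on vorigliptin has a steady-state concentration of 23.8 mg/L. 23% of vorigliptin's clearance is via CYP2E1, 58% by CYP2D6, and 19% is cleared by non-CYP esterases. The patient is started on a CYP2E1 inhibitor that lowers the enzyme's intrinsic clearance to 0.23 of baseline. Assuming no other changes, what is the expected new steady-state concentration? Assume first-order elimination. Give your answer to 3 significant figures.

The CYP2E1 pathway (23% of clearance) falls to 0.23× activity: 0.23 × 0.23 = 0.0529.
CYP2D6 (58%) and the residual 19% are unaffected.
CL_new/CL_old = 0.0529 + 0.58 + 0.19 = 0.8229.
Steady-state concentration ∝ 1/CL, so new value = 23.8 / 0.8229 = 28.9 mg/L.

28.9 mg/L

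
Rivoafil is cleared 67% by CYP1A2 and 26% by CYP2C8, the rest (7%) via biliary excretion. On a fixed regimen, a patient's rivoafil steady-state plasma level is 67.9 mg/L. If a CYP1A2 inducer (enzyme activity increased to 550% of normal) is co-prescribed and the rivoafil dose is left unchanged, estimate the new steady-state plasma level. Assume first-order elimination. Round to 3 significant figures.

CYP1A2: 0.67 × 5.5 = 3.685
CYP2C8: 0.26 (unchanged)
Other: 0.07 (unchanged)
New clearance relative to baseline: 3.685 + 0.26 + 0.07 = 4.015.
Steady-state plasma level ∝ 1/CL, so new value = 67.9 / 4.015 = 16.9 mg/L.

16.9 mg/L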